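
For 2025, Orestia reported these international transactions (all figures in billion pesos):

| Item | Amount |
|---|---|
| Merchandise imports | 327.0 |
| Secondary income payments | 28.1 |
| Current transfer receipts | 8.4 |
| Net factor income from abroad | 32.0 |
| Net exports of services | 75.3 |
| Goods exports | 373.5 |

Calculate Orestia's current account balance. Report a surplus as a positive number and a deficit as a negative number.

134.1

Goods balance = 373.5 - 327.0 = 46.5
Services balance = 75.3
Trade balance (goods + services) = 46.5 + 75.3 = 121.8
Net primary income = 32.0
Net secondary income = 8.4 - 28.1 = -19.7
Current account = 121.8 + 32.0 + (-19.7) = 134.1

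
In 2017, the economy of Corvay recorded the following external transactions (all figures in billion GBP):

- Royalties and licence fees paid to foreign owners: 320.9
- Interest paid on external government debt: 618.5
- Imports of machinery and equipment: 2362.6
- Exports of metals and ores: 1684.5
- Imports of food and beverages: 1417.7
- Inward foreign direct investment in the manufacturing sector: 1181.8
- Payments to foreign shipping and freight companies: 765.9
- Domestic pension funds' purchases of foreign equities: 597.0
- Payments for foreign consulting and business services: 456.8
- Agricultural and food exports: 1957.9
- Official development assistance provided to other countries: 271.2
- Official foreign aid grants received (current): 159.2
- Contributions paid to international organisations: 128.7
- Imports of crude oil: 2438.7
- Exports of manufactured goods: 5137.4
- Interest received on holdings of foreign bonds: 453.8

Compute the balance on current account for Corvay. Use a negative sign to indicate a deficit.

Goods: 1684.5 - 2438.7 + 1957.9 + 5137.4 - 1417.7 - 2362.6 = 2560.8
Services: -765.9 - 320.9 - 456.8 = -1543.6
Primary income: 453.8 - 618.5 = -164.7
Secondary income: 159.2 - 271.2 - 128.7 = -240.7
Current account = 2560.8 + (-1543.6) + (-164.7) + (-240.7) = 611.8
(Excluded from the current account — financial account: inward foreign direct investment in the manufacturing sector 1181.8, domestic pension funds' purchases of foreign equities 597.0.)

611.8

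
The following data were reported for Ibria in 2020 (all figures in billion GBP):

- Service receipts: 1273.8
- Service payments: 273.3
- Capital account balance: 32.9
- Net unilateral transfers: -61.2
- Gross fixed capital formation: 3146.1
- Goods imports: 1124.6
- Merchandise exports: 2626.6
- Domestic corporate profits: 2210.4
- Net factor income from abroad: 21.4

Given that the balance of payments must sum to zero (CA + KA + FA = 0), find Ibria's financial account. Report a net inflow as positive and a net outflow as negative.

Goods balance = 2626.6 - 1124.6 = 1502.0
Services balance = 1273.8 - 273.3 = 1000.5
Trade balance (goods + services) = 1502.0 + 1000.5 = 2502.5
Net primary income = 21.4
Net secondary income = -61.2
Current account = 2502.5 + 21.4 + (-61.2) = 2462.7
Financial account = -(2462.7 + 32.9) = -2495.6

-2495.6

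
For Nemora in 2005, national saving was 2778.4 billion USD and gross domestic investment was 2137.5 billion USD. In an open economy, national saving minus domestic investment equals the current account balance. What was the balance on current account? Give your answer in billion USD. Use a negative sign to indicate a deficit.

S - I = CA (net lending to the rest of the world).
CA = S - I = 2778.4 - 2137.5 = 640.9

640.9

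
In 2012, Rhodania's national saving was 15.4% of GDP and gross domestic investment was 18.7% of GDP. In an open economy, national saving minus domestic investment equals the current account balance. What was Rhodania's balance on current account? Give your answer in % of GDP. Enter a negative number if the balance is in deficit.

CA = S - I = 15.4 - 18.7 = -3.3

-3.3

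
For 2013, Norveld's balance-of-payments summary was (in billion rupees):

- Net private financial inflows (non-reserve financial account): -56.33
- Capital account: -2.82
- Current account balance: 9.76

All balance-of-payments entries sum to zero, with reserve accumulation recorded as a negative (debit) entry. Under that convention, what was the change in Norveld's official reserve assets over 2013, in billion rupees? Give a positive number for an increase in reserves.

Official reserve transactions balance = -(9.76 + (-2.82) + (-56.33)) = 49.39
An accumulation of reserves is recorded as a debit (negative entry), so the change in the stock of reserves is the negative of that balance.
Change in official reserves = -(49.39) = -49.39

-49.39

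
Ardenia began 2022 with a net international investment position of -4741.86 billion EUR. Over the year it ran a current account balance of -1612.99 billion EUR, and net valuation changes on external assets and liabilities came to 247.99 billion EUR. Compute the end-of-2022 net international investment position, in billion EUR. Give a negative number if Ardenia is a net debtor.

Change in NIIP = current account + net valuation change = -1612.99 + 247.99 = -1365.00
End-of-year NIIP = -4741.86 + (-1365.00) = -6106.86

-6106.86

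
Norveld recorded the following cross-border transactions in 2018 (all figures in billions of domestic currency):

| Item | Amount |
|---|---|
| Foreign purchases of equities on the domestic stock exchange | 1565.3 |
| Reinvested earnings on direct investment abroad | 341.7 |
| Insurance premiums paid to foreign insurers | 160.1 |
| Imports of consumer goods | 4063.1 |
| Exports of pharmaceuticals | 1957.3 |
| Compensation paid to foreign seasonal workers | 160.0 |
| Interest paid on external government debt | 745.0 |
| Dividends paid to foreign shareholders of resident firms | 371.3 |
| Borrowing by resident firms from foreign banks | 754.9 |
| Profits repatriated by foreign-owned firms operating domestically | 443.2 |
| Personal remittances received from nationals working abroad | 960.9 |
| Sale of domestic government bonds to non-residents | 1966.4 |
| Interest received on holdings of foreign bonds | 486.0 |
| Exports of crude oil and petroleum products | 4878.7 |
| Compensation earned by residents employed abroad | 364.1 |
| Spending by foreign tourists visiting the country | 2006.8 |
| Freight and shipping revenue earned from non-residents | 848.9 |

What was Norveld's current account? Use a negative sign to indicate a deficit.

5901.7

Goods: 1957.3 + 4878.7 - 4063.1 = 2772.9
Services: 2006.8 + 848.9 - 160.1 = 2695.6
Primary income: -745.0 + 341.7 + 364.1 - 443.2 - 160.0 + 486.0 - 371.3 = -527.7
Secondary income: 960.9
Current account = 2772.9 + 2695.6 + (-527.7) + 960.9 = 5901.7
(Excluded from the current account — financial account: foreign purchases of equities on the domestic stock exchange 1565.3, borrowing by resident firms from foreign banks 754.9, sale of domestic government bonds to non-residents 1966.4.)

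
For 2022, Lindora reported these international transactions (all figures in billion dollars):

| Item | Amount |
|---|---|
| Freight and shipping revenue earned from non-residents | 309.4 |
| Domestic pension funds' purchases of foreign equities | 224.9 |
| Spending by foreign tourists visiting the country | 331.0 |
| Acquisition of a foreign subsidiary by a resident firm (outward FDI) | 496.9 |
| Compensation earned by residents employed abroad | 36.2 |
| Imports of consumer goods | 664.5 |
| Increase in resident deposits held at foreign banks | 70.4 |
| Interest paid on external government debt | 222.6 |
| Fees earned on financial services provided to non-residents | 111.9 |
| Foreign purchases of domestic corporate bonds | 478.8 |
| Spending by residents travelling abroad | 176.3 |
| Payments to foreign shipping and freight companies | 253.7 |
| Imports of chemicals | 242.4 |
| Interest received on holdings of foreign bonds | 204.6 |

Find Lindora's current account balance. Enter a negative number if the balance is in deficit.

-566.4

Goods: -242.4 - 664.5 = -906.9
Services: -176.3 + 331.0 + 309.4 - 253.7 + 111.9 = 322.3
Primary income: -222.6 + 204.6 + 36.2 = 18.2
Current account = (-906.9) + 322.3 + 18.2 = -566.4
(Excluded from the current account — financial account: domestic pension funds' purchases of foreign equities 224.9, acquisition of a foreign subsidiary by a resident firm (outward FDI) 496.9, increase in resident deposits held at foreign banks 70.4, foreign purchases of domestic corporate bonds 478.8.)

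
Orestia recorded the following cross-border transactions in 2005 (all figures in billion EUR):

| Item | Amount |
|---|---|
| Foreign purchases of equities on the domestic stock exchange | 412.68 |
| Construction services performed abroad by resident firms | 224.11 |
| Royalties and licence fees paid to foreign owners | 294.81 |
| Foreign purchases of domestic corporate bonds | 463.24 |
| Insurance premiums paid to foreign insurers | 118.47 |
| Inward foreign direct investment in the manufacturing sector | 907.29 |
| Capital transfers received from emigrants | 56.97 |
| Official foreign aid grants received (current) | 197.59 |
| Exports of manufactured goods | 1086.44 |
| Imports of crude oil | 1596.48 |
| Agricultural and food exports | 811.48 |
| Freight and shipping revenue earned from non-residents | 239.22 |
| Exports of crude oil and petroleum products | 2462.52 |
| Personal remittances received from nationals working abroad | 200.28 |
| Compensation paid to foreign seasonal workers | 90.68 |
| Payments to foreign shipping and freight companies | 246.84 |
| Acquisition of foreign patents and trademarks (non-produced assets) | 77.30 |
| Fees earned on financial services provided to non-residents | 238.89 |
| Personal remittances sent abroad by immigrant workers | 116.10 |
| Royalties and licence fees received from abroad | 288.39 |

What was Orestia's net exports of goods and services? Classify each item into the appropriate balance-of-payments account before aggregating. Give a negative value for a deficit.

Goods: 1086.44 + 811.48 + 2462.52 - 1596.48 = 2763.96
Services: 238.89 + 239.22 + 224.11 - 246.84 - 118.47 - 294.81 + 288.39 = 330.49
Trade balance = 2763.96 + 330.49 = 3094.45
(Excluded from the trade balance — financial account: foreign purchases of equities on the domestic stock exchange 412.68, foreign purchases of domestic corporate bonds 463.24, inward foreign direct investment in the manufacturing sector 907.29; capital account: capital transfers received from emigrants 56.97, acquisition of foreign patents and trademarks (non-produced assets) 77.30; secondary income: official foreign aid grants received (current) 197.59, personal remittances received from nationals working abroad 200.28, personal remittances sent abroad by immigrant workers 116.10; primary income: compensation paid to foreign seasonal workers 90.68.)

3094.45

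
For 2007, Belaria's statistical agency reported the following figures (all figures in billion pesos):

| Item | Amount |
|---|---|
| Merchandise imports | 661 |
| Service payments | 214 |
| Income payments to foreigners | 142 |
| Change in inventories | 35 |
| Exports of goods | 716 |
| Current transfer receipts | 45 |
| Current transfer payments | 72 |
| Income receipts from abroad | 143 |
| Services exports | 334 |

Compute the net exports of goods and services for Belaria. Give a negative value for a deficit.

Goods balance = 716 - 661 = 55
Services balance = 334 - 214 = 120
Trade balance (goods + services) = 55 + 120 = 175

175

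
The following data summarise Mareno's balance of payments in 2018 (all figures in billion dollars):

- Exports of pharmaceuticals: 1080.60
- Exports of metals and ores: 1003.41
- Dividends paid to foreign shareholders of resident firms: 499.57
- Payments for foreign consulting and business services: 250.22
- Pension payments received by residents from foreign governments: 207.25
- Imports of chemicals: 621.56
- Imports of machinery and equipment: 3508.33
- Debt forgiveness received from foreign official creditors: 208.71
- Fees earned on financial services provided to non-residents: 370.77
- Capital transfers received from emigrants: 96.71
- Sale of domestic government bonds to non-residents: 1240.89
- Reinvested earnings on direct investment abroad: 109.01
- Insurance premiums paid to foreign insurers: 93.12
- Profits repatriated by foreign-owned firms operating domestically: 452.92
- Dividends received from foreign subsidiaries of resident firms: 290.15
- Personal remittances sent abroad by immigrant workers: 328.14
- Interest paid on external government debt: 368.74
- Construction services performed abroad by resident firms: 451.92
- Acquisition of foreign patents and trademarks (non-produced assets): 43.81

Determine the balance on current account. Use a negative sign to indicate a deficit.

Goods: -621.56 + 1080.60 - 3508.33 + 1003.41 = -2045.88
Services: -93.12 + 451.92 + 370.77 - 250.22 = 479.35
Primary income: -499.57 - 368.74 + 290.15 - 452.92 + 109.01 = -922.07
Secondary income: -328.14 + 207.25 = -120.89
Current account = (-2045.88) + 479.35 + (-922.07) + (-120.89) = -2609.49
(Excluded from the current account — capital account: debt forgiveness received from foreign official creditors 208.71, capital transfers received from emigrants 96.71, acquisition of foreign patents and trademarks (non-produced assets) 43.81; financial account: sale of domestic government bonds to non-residents 1240.89.)

-2609.49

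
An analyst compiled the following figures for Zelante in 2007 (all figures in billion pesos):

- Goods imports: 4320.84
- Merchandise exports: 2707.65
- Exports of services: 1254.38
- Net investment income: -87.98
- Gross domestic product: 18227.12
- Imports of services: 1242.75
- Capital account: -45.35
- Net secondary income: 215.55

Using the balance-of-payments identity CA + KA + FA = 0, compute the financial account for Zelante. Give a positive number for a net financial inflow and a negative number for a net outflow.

Goods balance = 2707.65 - 4320.84 = -1613.19
Services balance = 1254.38 - 1242.75 = 11.63
Trade balance (goods + services) = -1613.19 + 11.63 = -1601.56
Net primary income = -87.98
Net secondary income = 215.55
Current account = -1601.56 + (-87.98) + 215.55 = -1473.99
Financial account = -(-1473.99 + (-45.35)) = 1519.34

1519.34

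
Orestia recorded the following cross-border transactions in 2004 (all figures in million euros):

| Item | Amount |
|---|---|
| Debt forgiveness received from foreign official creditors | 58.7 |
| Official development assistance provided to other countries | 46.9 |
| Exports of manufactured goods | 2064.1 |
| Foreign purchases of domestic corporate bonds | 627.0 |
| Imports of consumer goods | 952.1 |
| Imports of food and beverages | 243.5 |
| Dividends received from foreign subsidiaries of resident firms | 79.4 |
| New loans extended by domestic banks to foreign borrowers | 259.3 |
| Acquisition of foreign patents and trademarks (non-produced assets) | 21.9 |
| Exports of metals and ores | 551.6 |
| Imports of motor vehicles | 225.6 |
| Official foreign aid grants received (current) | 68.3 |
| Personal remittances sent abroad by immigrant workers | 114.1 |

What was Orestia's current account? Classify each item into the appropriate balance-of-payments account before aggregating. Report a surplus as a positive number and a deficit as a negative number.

Goods: -952.1 + 551.6 + 2064.1 - 243.5 - 225.6 = 1194.5
Primary income: 79.4
Secondary income: -114.1 - 46.9 + 68.3 = -92.7
Current account = 1194.5 + 79.4 + (-92.7) = 1181.2
(Excluded from the current account — capital account: debt forgiveness received from foreign official creditors 58.7, acquisition of foreign patents and trademarks (non-produced assets) 21.9; financial account: foreign purchases of domestic corporate bonds 627.0, new loans extended by domestic banks to foreign borrowers 259.3.)

1181.2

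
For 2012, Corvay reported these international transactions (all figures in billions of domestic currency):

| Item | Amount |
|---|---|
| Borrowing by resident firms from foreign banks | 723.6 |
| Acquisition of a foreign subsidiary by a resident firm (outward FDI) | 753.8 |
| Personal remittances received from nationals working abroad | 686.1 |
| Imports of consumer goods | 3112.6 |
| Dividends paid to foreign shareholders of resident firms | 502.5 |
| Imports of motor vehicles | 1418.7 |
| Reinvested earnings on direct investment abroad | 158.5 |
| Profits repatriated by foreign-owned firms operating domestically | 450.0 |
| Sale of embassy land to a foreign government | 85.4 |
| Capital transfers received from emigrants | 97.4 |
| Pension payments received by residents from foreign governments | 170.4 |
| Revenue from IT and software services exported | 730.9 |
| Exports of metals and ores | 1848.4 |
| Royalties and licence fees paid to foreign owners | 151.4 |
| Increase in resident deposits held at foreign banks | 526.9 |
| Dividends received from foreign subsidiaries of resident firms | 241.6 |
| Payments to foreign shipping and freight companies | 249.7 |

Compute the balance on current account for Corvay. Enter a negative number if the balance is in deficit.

Goods: -3112.6 - 1418.7 + 1848.4 = -2682.9
Services: -249.7 - 151.4 + 730.9 = 329.8
Primary income: 158.5 - 450.0 + 241.6 - 502.5 = -552.4
Secondary income: 686.1 + 170.4 = 856.5
Current account = (-2682.9) + 329.8 + (-552.4) + 856.5 = -2049.0
(Excluded from the current account — financial account: borrowing by resident firms from foreign banks 723.6, acquisition of a foreign subsidiary by a resident firm (outward FDI) 753.8, increase in resident deposits held at foreign banks 526.9; capital account: sale of embassy land to a foreign government 85.4, capital transfers received from emigrants 97.4.)

-2049.0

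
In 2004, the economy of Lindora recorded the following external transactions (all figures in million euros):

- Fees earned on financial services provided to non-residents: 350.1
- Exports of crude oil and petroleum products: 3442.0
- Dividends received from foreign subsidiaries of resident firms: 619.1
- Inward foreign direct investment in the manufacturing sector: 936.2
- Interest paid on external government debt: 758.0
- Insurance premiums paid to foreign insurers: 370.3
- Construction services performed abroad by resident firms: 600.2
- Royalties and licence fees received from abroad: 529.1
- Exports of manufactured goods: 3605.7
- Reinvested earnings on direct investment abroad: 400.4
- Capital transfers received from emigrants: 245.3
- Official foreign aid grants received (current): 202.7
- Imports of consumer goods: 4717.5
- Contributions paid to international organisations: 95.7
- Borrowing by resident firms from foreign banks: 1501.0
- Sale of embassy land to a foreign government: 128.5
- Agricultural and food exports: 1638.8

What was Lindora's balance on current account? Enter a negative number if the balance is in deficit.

5446.6

Goods: 1638.8 - 4717.5 + 3442.0 + 3605.7 = 3969.0
Services: 529.1 + 350.1 - 370.3 + 600.2 = 1109.1
Primary income: -758.0 + 400.4 + 619.1 = 261.5
Secondary income: -95.7 + 202.7 = 107.0
Current account = 3969.0 + 1109.1 + 261.5 + 107.0 = 5446.6
(Excluded from the current account — financial account: inward foreign direct investment in the manufacturing sector 936.2, borrowing by resident firms from foreign banks 1501.0; capital account: capital transfers received from emigrants 245.3, sale of embassy land to a foreign government 128.5.)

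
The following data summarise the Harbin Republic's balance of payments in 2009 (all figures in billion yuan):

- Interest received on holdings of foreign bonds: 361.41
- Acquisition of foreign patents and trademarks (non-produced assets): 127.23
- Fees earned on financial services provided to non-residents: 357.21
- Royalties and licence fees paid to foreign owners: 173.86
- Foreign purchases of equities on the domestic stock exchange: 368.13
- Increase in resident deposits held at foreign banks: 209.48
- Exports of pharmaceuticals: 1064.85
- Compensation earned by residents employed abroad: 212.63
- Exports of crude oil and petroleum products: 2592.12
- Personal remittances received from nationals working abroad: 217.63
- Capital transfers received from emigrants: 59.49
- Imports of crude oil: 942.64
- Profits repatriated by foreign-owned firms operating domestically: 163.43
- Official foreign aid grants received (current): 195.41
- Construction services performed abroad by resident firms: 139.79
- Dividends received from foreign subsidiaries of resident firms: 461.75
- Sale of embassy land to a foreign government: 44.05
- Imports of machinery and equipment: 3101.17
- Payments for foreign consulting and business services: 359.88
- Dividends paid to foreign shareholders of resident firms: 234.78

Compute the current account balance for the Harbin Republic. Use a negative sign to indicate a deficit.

Goods: 2592.12 - 3101.17 + 1064.85 - 942.64 = -386.84
Services: -359.88 + 139.79 - 173.86 + 357.21 = -36.74
Primary income: 212.63 + 461.75 + 361.41 - 163.43 - 234.78 = 637.58
Secondary income: 217.63 + 195.41 = 413.04
Current account = (-386.84) + (-36.74) + 637.58 + 413.04 = 627.04
(Excluded from the current account — capital account: acquisition of foreign patents and trademarks (non-produced assets) 127.23, capital transfers received from emigrants 59.49, sale of embassy land to a foreign government 44.05; financial account: foreign purchases of equities on the domestic stock exchange 368.13, increase in resident deposits held at foreign banks 209.48.)

627.04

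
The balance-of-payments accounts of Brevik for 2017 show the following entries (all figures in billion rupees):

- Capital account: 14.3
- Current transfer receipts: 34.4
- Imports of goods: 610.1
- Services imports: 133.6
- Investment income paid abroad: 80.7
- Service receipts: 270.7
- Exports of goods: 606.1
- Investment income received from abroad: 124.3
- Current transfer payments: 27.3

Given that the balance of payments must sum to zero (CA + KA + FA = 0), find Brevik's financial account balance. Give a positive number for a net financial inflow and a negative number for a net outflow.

Goods balance = 606.1 - 610.1 = -4.0
Services balance = 270.7 - 133.6 = 137.1
Trade balance (goods + services) = -4.0 + 137.1 = 133.1
Net primary income = 124.3 - 80.7 = 43.6
Net secondary income = 34.4 - 27.3 = 7.1
Current account = 133.1 + 43.6 + 7.1 = 183.8
Financial account = -(183.8 + 14.3) = -198.1

-198.1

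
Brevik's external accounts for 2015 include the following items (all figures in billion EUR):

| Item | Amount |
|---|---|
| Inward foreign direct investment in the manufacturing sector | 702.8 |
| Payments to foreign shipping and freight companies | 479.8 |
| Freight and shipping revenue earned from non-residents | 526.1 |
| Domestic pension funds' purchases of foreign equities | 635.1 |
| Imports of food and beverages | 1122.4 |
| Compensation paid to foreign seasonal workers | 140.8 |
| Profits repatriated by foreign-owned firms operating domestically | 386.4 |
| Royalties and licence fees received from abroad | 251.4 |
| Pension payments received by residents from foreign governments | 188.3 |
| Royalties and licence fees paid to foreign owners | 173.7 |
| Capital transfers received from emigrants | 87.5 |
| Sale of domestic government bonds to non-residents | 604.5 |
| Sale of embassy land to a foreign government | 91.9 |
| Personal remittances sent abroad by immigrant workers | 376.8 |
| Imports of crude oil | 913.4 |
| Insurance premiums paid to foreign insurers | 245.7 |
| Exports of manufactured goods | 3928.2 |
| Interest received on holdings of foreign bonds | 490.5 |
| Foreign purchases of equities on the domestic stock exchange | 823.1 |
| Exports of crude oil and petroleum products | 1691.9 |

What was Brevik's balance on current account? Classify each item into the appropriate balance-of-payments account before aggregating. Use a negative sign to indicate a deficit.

3237.4

Goods: -913.4 - 1122.4 + 3928.2 + 1691.9 = 3584.3
Services: -245.7 + 251.4 + 526.1 - 479.8 - 173.7 = -121.7
Primary income: -386.4 + 490.5 - 140.8 = -36.7
Secondary income: -376.8 + 188.3 = -188.5
Current account = 3584.3 + (-121.7) + (-36.7) + (-188.5) = 3237.4
(Excluded from the current account — financial account: inward foreign direct investment in the manufacturing sector 702.8, domestic pension funds' purchases of foreign equities 635.1, sale of domestic government bonds to non-residents 604.5, foreign purchases of equities on the domestic stock exchange 823.1; capital account: capital transfers received from emigrants 87.5, sale of embassy land to a foreign government 91.9.)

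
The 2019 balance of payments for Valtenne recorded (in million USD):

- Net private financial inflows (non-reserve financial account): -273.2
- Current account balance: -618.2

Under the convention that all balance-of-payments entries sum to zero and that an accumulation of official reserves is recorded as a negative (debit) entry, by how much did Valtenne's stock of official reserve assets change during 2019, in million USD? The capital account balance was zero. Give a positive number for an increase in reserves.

Official reserve transactions balance = -((-618.2) + (-273.2)) = 891.4
An accumulation of reserves is recorded as a debit (negative entry), so the change in the stock of reserves is the negative of that balance.
Change in official reserves = -(891.4) = -891.4

-891.4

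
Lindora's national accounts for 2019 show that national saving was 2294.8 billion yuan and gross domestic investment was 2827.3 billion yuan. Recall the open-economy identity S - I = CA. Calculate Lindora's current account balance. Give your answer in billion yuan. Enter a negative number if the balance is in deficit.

-532.5

S - I = CA (net lending to the rest of the world).
CA = S - I = 2294.8 - 2827.3 = -532.5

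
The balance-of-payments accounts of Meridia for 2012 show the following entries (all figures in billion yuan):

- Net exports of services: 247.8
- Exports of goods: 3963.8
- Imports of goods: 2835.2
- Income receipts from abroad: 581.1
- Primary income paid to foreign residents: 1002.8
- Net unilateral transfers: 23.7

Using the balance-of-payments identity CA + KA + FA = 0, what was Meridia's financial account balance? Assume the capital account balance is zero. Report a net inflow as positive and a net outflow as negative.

-978.4

Goods balance = 3963.8 - 2835.2 = 1128.6
Services balance = 247.8
Trade balance (goods + services) = 1128.6 + 247.8 = 1376.4
Net primary income = 581.1 - 1002.8 = -421.7
Net secondary income = 23.7
Current account = 1376.4 + (-421.7) + 23.7 = 978.4
Financial account = -(978.4) = -978.4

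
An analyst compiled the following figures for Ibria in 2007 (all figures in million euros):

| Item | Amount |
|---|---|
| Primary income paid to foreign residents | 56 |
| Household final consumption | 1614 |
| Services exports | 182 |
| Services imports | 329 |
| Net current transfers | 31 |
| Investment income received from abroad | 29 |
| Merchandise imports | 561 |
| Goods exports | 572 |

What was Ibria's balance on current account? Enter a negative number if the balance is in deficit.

Goods balance = 572 - 561 = 11
Services balance = 182 - 329 = -147
Trade balance (goods + services) = 11 + (-147) = -136
Net primary income = 29 - 56 = -27
Net secondary income = 31
Current account = -136 + (-27) + 31 = -132

-132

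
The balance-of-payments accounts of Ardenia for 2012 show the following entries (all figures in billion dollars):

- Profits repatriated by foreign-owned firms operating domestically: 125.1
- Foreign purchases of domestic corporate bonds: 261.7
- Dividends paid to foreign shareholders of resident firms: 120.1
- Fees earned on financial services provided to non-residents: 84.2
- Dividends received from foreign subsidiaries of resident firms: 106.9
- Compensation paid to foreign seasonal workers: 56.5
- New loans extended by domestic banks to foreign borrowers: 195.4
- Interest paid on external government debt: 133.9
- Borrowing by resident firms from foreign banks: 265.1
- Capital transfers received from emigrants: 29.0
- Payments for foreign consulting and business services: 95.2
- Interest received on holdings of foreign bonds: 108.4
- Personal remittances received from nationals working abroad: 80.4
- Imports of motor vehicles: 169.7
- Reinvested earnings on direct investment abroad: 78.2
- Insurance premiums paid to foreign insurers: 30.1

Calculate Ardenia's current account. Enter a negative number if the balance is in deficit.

-272.5

Goods: -169.7
Services: 84.2 - 30.1 - 95.2 = -41.1
Primary income: -120.1 - 56.5 - 125.1 - 133.9 + 108.4 + 78.2 + 106.9 = -142.1
Secondary income: 80.4
Current account = (-169.7) + (-41.1) + (-142.1) + 80.4 = -272.5
(Excluded from the current account — financial account: foreign purchases of domestic corporate bonds 261.7, new loans extended by domestic banks to foreign borrowers 195.4, borrowing by resident firms from foreign banks 265.1; capital account: capital transfers received from emigrants 29.0.)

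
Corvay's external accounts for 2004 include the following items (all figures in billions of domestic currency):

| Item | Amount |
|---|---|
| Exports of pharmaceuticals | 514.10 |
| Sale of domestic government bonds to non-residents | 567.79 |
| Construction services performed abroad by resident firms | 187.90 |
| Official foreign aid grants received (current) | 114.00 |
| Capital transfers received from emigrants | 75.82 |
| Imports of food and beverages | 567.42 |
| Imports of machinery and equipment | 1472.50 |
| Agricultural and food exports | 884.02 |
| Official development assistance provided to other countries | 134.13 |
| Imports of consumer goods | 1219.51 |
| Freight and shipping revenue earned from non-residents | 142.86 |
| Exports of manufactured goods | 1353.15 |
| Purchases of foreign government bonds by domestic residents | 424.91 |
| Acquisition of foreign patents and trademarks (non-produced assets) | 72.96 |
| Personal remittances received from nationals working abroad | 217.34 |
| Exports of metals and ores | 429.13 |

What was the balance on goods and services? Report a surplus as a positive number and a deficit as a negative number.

251.73

Goods: -567.42 - 1219.51 - 1472.50 + 1353.15 + 884.02 + 429.13 + 514.10 = -79.03
Services: 187.90 + 142.86 = 330.76
Trade balance = -79.03 + 330.76 = 251.73
(Excluded from the trade balance — financial account: sale of domestic government bonds to non-residents 567.79, purchases of foreign government bonds by domestic residents 424.91; secondary income: official foreign aid grants received (current) 114.00, official development assistance provided to other countries 134.13, personal remittances received from nationals working abroad 217.34; capital account: capital transfers received from emigrants 75.82, acquisition of foreign patents and trademarks (non-produced assets) 72.96.)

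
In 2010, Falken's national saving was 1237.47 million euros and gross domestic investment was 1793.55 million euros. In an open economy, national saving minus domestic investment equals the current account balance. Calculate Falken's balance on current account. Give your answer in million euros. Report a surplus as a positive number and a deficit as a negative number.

-556.08

CA = S - I = 1237.47 - 1793.55 = -556.08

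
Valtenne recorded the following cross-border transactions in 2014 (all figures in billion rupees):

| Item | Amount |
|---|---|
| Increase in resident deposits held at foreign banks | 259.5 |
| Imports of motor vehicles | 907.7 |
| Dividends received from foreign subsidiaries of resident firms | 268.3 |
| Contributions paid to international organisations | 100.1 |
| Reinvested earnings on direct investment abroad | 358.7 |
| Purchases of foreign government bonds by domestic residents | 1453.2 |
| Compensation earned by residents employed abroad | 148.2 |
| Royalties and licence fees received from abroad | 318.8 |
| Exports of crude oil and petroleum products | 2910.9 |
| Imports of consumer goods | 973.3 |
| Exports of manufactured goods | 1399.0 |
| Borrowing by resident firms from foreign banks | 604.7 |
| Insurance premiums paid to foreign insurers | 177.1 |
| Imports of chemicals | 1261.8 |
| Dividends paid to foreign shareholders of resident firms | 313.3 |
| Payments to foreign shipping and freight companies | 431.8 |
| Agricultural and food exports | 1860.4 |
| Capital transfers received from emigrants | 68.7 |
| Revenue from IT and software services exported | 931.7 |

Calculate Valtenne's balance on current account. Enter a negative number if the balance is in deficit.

4030.9

Goods: -907.7 + 1399.0 - 973.3 + 1860.4 + 2910.9 - 1261.8 = 3027.5
Services: 318.8 - 177.1 + 931.7 - 431.8 = 641.6
Primary income: 148.2 + 268.3 - 313.3 + 358.7 = 461.9
Secondary income: -100.1
Current account = 3027.5 + 641.6 + 461.9 + (-100.1) = 4030.9
(Excluded from the current account — financial account: increase in resident deposits held at foreign banks 259.5, purchases of foreign government bonds by domestic residents 1453.2, borrowing by resident firms from foreign banks 604.7; capital account: capital transfers received from emigrants 68.7.)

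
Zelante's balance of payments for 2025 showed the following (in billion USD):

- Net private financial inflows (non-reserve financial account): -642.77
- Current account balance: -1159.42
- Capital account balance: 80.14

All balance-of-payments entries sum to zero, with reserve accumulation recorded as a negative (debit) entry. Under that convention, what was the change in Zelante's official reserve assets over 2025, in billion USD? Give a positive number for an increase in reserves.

Official reserve transactions balance = -((-1159.42) + 80.14 + (-642.77)) = 1722.05
An accumulation of reserves is recorded as a debit (negative entry), so the change in the stock of reserves is the negative of that balance.
Change in official reserves = -(1722.05) = -1722.05

-1722.05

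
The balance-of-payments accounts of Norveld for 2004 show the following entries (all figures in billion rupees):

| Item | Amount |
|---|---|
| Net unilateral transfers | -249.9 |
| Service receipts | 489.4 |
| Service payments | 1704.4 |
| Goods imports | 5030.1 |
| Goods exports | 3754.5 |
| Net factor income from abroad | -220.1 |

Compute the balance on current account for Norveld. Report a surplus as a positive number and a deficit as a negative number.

-2960.6

Goods balance = 3754.5 - 5030.1 = -1275.6
Services balance = 489.4 - 1704.4 = -1215.0
Trade balance (goods + services) = -1275.6 + (-1215.0) = -2490.6
Net primary income = -220.1
Net secondary income = -249.9
Current account = -2490.6 + (-220.1) + (-249.9) = -2960.6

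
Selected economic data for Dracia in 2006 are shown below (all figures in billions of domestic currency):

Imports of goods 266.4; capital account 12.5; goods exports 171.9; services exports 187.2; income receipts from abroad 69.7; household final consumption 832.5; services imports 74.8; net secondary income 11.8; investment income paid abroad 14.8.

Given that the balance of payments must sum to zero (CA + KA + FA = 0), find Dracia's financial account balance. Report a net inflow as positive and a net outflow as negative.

-97.1

Goods balance = 171.9 - 266.4 = -94.5
Services balance = 187.2 - 74.8 = 112.4
Trade balance (goods + services) = -94.5 + 112.4 = 17.9
Net primary income = 69.7 - 14.8 = 54.9
Net secondary income = 11.8
Current account = 17.9 + 54.9 + 11.8 = 84.6
Financial account = -(84.6 + 12.5) = -97.1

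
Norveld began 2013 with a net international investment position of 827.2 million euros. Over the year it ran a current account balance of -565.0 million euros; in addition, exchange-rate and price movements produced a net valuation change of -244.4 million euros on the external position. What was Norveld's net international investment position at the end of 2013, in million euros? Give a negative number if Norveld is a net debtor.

Change in NIIP = current account + net valuation change = -565.0 + (-244.4) = -809.4
End-of-year NIIP = 827.2 + (-809.4) = 17.8

17.8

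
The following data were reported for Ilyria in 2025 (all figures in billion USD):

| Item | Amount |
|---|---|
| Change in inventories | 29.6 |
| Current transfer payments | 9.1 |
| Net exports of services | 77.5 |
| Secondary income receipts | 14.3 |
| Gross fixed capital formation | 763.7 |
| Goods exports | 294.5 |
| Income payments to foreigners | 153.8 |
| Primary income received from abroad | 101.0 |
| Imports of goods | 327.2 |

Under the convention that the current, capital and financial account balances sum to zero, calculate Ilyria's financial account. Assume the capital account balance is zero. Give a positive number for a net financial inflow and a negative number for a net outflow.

Goods balance = 294.5 - 327.2 = -32.7
Services balance = 77.5
Trade balance (goods + services) = -32.7 + 77.5 = 44.8
Net primary income = 101.0 - 153.8 = -52.8
Net secondary income = 14.3 - 9.1 = 5.2
Current account = 44.8 + (-52.8) + 5.2 = -2.8
Financial account = -(-2.8) = 2.8

2.8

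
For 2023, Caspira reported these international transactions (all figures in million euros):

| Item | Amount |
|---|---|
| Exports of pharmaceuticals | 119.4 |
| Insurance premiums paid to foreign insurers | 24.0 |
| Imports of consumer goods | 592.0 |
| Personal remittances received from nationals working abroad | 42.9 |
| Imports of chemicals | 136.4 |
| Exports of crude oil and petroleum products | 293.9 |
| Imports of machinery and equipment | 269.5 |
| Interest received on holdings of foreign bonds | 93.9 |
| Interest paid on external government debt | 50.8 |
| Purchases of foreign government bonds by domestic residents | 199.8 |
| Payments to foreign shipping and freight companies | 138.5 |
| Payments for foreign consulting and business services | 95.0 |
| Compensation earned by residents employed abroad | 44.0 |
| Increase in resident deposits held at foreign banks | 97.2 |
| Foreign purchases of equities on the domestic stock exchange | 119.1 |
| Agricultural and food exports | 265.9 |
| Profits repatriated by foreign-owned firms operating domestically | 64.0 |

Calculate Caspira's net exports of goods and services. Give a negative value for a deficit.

-576.2

Goods: 293.9 - 136.4 - 592.0 + 265.9 - 269.5 + 119.4 = -318.7
Services: -95.0 - 138.5 - 24.0 = -257.5
Trade balance = -318.7 + (-257.5) = -576.2
(Excluded from the trade balance — secondary income: personal remittances received from nationals working abroad 42.9; primary income: interest received on holdings of foreign bonds 93.9, interest paid on external government debt 50.8, compensation earned by residents employed abroad 44.0, profits repatriated by foreign-owned firms operating domestically 64.0; financial account: purchases of foreign government bonds by domestic residents 199.8, increase in resident deposits held at foreign banks 97.2, foreign purchases of equities on the domestic stock exchange 119.1.)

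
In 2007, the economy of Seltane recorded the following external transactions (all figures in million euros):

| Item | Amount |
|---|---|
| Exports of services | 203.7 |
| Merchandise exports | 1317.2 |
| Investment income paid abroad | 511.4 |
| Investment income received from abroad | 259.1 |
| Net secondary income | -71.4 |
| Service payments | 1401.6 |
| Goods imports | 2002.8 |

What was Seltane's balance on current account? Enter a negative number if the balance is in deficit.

Goods balance = 1317.2 - 2002.8 = -685.6
Services balance = 203.7 - 1401.6 = -1197.9
Trade balance (goods + services) = -685.6 + (-1197.9) = -1883.5
Net primary income = 259.1 - 511.4 = -252.3
Net secondary income = -71.4
Current account = -1883.5 + (-252.3) + (-71.4) = -2207.2

-2207.2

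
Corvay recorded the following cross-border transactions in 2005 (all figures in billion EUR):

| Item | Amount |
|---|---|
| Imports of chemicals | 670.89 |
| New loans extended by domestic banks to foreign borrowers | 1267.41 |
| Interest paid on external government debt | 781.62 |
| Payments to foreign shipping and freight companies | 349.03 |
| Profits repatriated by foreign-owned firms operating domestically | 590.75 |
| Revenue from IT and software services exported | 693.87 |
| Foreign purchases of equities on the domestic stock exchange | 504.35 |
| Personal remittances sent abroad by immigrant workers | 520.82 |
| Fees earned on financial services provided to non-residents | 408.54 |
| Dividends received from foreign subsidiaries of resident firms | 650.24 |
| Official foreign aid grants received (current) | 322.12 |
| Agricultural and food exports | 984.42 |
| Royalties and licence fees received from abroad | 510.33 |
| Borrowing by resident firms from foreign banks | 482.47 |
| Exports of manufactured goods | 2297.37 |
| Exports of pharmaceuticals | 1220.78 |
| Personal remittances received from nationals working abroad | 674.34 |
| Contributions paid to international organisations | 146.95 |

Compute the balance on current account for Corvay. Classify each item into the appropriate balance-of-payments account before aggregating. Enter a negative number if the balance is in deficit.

4701.95

Goods: 2297.37 + 984.42 + 1220.78 - 670.89 = 3831.68
Services: 408.54 - 349.03 + 693.87 + 510.33 = 1263.71
Primary income: -781.62 + 650.24 - 590.75 = -722.13
Secondary income: 322.12 - 146.95 + 674.34 - 520.82 = 328.69
Current account = 3831.68 + 1263.71 + (-722.13) + 328.69 = 4701.95
(Excluded from the current account — financial account: new loans extended by domestic banks to foreign borrowers 1267.41, foreign purchases of equities on the domestic stock exchange 504.35, borrowing by resident firms from foreign banks 482.47.)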